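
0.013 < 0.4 True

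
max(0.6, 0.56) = 0.6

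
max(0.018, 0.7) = 0.7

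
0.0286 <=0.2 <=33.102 True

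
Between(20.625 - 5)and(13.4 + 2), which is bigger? (20.625 - 5)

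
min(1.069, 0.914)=0.914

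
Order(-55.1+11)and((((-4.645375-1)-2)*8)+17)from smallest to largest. ((((-4.645375-1)-2)*8)+17),(-55.1+11)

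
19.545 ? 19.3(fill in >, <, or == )>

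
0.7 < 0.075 False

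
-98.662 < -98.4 True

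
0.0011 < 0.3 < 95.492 True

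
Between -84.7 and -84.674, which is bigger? -84.674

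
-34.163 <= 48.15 True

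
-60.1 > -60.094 False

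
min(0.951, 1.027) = 0.951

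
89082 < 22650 False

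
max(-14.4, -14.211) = -14.211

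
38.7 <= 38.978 True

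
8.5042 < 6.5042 False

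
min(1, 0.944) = 0.944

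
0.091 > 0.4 False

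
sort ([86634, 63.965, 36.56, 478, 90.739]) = [36.56, 63.965, 90.739, 478, 86634]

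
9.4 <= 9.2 False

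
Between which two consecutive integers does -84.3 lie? -85 and -84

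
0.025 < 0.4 True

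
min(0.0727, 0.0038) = 0.0038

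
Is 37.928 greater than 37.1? Yes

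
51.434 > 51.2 True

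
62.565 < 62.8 True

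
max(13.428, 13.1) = 13.428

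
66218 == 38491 False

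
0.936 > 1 False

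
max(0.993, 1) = 1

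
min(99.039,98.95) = 98.95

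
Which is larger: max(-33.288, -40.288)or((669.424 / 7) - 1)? ((669.424 / 7) - 1)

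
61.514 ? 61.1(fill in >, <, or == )>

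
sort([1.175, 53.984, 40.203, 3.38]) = [1.175, 3.38, 40.203, 53.984]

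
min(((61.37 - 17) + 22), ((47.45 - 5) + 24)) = 66.37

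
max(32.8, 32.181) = 32.8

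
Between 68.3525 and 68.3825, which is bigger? 68.3825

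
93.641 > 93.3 True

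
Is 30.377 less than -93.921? No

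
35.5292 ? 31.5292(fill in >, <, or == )>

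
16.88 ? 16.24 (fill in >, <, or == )>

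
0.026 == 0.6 False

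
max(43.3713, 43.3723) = 43.3723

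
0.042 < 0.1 True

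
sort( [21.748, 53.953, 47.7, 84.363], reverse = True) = [84.363, 53.953, 47.7, 21.748]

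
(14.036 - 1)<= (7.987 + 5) False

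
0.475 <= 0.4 False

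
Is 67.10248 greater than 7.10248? Yes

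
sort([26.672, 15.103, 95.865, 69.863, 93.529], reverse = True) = [95.865, 93.529, 69.863, 26.672, 15.103]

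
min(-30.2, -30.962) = -30.962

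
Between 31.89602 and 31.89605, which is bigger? 31.89605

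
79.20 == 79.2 True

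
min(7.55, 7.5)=7.5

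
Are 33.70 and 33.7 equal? Yes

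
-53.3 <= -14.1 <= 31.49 True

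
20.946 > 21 False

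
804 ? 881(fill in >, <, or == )<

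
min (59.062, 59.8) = 59.062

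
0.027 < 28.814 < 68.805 True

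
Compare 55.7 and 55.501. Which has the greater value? 55.7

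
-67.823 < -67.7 True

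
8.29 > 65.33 False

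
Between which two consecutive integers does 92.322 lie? 92 and 93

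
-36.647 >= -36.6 False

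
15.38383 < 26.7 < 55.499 True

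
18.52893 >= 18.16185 True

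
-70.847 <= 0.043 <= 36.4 True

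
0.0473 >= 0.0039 True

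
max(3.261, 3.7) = 3.7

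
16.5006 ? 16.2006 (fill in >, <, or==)>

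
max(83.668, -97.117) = 83.668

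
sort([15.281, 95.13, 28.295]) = [15.281, 28.295, 95.13]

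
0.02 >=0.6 False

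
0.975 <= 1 True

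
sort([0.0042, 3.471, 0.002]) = [0.002, 0.0042, 3.471]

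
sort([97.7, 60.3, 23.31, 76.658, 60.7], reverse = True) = [97.7, 76.658, 60.7, 60.3, 23.31]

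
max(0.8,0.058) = 0.8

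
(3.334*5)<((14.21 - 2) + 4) False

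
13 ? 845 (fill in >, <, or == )<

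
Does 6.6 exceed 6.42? Yes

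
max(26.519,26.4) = 26.519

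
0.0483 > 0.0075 True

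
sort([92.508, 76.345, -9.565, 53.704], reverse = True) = [92.508, 76.345, 53.704, -9.565]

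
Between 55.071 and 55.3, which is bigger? 55.3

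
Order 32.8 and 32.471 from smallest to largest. 32.471, 32.8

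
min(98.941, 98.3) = 98.3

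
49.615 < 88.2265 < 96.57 True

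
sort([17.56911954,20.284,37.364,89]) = [17.56911954,20.284,37.364,89]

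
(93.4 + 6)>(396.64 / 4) True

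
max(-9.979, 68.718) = 68.718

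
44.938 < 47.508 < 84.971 True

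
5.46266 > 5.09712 True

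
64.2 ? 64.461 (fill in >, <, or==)<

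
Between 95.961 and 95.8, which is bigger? 95.961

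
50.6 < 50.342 False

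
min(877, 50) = 50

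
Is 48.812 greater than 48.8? Yes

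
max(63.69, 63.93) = 63.93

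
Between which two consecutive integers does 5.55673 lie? 5 and 6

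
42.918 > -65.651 True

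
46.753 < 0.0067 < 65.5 False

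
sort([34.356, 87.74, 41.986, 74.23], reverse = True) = [87.74, 74.23, 41.986, 34.356]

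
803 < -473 False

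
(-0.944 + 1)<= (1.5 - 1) True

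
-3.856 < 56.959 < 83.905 True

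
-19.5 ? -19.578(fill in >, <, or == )>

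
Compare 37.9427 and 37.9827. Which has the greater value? 37.9827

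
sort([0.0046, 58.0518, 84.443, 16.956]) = [0.0046, 16.956, 58.0518, 84.443]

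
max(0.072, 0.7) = 0.7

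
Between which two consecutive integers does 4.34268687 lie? 4 and 5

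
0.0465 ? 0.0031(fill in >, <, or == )>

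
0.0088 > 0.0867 False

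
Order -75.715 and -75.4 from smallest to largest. -75.715, -75.4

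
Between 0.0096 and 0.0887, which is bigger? 0.0887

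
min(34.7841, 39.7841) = 34.7841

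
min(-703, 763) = -703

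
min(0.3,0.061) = 0.061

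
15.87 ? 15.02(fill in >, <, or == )>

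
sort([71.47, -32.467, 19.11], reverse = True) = [71.47, 19.11, -32.467]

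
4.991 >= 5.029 False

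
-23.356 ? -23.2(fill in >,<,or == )<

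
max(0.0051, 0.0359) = 0.0359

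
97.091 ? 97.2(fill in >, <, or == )<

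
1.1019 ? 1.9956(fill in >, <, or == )<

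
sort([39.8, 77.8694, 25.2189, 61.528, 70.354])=[25.2189, 39.8, 61.528, 70.354, 77.8694]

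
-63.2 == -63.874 False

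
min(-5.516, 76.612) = -5.516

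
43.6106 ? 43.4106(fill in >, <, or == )>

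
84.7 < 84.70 False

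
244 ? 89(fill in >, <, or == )>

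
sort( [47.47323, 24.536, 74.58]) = [24.536, 47.47323, 74.58]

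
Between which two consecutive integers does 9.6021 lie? 9 and 10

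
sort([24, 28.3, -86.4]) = [-86.4, 24, 28.3]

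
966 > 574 True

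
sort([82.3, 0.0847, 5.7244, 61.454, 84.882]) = [0.0847, 5.7244, 61.454, 82.3, 84.882]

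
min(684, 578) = 578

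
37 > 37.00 False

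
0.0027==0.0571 False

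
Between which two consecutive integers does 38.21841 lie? 38 and 39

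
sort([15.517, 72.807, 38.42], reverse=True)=[72.807, 38.42, 15.517]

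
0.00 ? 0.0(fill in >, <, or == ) ==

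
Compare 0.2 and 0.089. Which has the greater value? 0.2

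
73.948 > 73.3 True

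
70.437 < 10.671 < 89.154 False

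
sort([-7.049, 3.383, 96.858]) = [-7.049, 3.383, 96.858]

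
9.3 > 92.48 False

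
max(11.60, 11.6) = 11.6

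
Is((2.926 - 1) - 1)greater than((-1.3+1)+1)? Yes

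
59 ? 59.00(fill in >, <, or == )==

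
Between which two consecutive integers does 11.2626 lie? 11 and 12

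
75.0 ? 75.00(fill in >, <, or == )==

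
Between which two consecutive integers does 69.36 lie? 69 and 70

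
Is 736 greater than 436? Yes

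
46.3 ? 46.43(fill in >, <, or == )<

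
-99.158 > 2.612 False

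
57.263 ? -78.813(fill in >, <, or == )>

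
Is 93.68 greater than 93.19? Yes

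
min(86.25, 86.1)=86.1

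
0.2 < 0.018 False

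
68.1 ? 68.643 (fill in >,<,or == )<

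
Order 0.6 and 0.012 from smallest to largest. 0.012, 0.6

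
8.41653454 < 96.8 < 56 False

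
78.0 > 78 False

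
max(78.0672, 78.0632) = 78.0672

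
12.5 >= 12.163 True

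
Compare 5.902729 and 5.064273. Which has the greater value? 5.902729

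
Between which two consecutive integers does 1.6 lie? 1 and 2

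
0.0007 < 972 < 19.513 False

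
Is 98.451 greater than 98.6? No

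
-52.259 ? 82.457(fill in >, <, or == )<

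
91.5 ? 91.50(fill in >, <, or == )==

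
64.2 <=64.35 True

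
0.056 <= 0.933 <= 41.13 True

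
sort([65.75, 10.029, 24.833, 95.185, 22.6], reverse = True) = [95.185, 65.75, 24.833, 22.6, 10.029]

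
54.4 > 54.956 False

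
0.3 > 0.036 True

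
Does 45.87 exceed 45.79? Yes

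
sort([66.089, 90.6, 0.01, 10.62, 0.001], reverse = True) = [90.6, 66.089, 10.62, 0.01, 0.001]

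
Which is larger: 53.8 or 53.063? 53.8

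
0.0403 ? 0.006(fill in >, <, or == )>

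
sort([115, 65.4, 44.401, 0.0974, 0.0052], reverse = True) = [115, 65.4, 44.401, 0.0974, 0.0052]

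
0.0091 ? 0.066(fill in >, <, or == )<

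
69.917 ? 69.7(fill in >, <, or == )>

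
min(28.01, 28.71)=28.01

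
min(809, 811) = 809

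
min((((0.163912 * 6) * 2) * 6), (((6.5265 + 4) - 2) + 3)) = 11.5265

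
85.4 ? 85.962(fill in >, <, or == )<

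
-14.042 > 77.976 False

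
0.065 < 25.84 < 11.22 False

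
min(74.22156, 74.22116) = 74.22116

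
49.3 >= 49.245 True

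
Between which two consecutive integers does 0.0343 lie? 0 and 1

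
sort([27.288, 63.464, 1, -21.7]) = [-21.7, 1, 27.288, 63.464]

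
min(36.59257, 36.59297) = 36.59257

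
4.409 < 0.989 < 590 False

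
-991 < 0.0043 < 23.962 True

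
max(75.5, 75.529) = 75.529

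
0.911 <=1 True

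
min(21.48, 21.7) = 21.48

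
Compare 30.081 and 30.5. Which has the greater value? 30.5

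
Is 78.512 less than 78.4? No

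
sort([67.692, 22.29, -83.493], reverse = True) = [67.692, 22.29, -83.493]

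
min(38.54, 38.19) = 38.19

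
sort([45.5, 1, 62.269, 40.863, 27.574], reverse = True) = [62.269, 45.5, 40.863, 27.574, 1]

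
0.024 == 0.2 False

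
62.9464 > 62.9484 False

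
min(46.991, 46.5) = 46.5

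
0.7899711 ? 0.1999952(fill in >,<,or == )>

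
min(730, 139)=139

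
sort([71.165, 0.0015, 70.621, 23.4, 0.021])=[0.0015, 0.021, 23.4, 70.621, 71.165]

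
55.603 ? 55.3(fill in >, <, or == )>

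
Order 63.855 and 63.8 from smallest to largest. 63.8, 63.855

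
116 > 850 False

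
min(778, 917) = 778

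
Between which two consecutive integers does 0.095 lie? 0 and 1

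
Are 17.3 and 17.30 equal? Yes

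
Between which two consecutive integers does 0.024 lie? 0 and 1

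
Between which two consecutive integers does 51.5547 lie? 51 and 52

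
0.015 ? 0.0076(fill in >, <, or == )>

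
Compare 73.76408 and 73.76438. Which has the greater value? 73.76438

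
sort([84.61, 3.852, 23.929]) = [3.852, 23.929, 84.61]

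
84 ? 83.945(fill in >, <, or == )>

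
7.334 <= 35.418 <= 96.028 True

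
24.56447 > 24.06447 True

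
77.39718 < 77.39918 True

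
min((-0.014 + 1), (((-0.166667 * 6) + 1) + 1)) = 0.986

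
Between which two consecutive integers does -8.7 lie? -9 and -8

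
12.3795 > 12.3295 True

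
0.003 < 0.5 True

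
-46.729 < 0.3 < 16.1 True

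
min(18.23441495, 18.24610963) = 18.23441495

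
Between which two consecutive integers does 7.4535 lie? 7 and 8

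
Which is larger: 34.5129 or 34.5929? 34.5929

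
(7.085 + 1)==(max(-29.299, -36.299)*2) False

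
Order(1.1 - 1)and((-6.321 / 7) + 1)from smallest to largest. ((-6.321 / 7) + 1), (1.1 - 1)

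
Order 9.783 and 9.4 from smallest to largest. 9.4, 9.783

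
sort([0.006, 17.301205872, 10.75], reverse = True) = [17.301205872, 10.75, 0.006]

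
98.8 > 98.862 False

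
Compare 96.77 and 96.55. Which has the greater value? 96.77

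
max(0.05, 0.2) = 0.2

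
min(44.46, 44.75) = 44.46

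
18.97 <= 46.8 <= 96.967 True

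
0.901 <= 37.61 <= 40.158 True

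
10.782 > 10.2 True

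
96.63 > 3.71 True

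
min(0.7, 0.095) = 0.095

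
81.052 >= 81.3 False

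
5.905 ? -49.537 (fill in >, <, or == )>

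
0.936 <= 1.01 True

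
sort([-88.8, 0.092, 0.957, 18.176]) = [-88.8, 0.092, 0.957, 18.176]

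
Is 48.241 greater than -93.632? Yes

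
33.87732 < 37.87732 True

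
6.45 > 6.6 False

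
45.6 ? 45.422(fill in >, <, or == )>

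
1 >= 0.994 True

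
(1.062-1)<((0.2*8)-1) True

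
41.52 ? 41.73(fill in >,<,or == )<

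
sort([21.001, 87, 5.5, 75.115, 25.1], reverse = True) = [87, 75.115, 25.1, 21.001, 5.5]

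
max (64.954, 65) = 65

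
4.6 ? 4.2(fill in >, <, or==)>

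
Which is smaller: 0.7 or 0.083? 0.083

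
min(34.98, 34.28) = 34.28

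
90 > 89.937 True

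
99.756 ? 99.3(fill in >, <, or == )>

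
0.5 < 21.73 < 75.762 True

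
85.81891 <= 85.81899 True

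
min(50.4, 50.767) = 50.4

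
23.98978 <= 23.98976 False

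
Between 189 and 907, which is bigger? 907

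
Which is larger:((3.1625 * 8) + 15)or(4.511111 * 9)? (4.511111 * 9)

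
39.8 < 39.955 True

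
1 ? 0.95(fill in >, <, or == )>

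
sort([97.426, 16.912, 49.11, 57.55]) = [16.912, 49.11, 57.55, 97.426]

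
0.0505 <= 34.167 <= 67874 True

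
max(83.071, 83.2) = 83.2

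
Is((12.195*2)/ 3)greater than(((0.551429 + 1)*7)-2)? No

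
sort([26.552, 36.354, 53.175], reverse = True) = [53.175, 36.354, 26.552]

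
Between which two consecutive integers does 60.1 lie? 60 and 61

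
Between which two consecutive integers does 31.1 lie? 31 and 32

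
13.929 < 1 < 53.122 False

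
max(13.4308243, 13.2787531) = 13.4308243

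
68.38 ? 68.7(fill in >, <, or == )<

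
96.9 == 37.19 False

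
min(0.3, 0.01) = 0.01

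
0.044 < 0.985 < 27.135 True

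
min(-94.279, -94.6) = -94.6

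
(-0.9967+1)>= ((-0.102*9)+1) False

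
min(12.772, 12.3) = 12.3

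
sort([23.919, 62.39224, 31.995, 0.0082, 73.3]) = [0.0082, 23.919, 31.995, 62.39224, 73.3]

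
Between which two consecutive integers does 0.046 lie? 0 and 1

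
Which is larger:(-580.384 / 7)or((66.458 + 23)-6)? ((66.458 + 23)-6)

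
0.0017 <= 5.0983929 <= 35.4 True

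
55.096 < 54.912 False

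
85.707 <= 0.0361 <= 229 False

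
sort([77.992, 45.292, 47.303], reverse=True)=[77.992, 47.303, 45.292]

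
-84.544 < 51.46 True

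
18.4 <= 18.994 True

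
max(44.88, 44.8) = 44.88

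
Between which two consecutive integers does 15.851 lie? 15 and 16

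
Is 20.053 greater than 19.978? Yes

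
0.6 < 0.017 False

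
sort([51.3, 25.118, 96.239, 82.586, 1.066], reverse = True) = [96.239, 82.586, 51.3, 25.118, 1.066]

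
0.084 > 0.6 False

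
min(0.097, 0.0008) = 0.0008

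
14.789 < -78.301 False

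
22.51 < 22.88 True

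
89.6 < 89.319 False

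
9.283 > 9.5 False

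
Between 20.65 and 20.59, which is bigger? 20.65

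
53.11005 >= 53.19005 False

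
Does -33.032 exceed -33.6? Yes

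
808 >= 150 True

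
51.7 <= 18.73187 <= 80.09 False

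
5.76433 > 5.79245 False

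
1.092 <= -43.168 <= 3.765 False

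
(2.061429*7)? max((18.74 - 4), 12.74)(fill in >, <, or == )<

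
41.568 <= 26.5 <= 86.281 False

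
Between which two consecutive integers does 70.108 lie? 70 and 71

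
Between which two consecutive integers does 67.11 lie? 67 and 68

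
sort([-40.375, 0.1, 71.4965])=[-40.375, 0.1, 71.4965]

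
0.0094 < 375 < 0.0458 False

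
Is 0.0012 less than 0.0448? Yes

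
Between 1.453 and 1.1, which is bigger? 1.453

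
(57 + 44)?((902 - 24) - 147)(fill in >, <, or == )<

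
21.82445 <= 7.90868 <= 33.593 False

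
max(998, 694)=998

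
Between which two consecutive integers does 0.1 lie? 0 and 1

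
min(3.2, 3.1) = 3.1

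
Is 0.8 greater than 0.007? Yes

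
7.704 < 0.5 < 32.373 False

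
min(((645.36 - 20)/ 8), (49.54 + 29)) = 78.17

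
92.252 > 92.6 False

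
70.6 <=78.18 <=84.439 True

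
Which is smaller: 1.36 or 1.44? 1.36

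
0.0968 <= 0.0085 False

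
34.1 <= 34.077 False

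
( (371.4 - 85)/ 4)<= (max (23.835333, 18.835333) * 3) False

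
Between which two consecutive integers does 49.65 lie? 49 and 50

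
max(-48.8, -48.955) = -48.8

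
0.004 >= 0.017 False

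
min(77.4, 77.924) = 77.4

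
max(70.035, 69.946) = 70.035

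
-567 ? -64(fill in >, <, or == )<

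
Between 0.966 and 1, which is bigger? 1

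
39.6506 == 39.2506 False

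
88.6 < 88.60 False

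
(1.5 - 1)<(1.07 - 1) False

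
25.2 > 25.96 False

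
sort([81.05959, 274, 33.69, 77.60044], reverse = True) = [274, 81.05959, 77.60044, 33.69]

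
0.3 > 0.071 True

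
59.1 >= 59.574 False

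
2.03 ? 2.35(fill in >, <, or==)<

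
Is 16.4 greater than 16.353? Yes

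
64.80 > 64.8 False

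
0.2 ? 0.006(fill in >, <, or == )>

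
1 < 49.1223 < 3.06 False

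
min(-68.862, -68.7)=-68.862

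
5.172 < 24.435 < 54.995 True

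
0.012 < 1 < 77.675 True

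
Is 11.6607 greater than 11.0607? Yes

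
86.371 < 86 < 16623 False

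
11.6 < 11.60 False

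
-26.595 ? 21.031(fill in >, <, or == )<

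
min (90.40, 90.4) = 90.40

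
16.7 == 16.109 False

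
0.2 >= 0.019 True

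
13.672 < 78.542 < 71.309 False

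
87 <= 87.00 True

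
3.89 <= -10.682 False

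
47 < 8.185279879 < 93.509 False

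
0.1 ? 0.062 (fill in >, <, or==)>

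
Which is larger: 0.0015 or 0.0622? 0.0622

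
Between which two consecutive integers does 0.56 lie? 0 and 1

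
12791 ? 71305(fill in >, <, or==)<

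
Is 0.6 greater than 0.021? Yes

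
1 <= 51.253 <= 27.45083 False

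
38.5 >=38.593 False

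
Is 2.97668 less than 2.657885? No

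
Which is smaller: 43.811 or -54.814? -54.814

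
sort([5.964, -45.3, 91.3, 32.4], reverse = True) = [91.3, 32.4, 5.964, -45.3]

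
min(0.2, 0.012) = 0.012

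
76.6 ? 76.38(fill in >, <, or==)>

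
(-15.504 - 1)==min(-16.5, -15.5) False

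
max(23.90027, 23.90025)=23.90027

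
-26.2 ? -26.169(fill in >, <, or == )<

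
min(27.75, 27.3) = 27.3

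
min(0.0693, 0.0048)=0.0048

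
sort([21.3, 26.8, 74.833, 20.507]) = [20.507, 21.3, 26.8, 74.833]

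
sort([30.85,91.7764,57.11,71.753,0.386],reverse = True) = [91.7764,71.753,57.11,30.85,0.386]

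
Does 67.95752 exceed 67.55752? Yes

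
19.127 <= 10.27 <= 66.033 False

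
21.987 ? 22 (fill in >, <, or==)<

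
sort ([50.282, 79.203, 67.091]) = [50.282, 67.091, 79.203]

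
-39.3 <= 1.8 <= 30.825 True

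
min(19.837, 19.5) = 19.5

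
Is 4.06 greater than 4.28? No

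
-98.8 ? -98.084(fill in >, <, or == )<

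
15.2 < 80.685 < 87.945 True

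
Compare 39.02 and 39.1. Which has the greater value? 39.1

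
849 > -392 True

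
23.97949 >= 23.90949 True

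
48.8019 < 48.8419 True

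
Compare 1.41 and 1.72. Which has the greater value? 1.72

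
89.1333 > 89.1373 False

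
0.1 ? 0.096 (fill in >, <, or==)>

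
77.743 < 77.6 False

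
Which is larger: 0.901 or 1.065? 1.065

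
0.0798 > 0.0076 True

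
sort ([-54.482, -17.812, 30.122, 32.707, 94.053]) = [-54.482, -17.812, 30.122, 32.707, 94.053]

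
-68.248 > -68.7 True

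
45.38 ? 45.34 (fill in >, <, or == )>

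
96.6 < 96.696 True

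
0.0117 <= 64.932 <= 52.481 False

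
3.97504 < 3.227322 False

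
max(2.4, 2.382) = 2.4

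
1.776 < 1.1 False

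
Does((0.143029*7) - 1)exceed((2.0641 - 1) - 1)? No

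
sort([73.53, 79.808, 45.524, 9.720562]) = [9.720562, 45.524, 73.53, 79.808]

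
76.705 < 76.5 False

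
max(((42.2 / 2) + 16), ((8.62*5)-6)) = 37.1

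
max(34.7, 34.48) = 34.7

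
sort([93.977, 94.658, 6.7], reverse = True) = [94.658, 93.977, 6.7]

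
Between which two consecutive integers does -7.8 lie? -8 and -7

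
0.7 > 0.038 True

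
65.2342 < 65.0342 False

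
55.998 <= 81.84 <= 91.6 True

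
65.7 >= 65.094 True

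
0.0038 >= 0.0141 False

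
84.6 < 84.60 False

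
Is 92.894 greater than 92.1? Yes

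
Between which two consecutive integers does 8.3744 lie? 8 and 9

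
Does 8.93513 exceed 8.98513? No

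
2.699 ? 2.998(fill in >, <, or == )<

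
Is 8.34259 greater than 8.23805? Yes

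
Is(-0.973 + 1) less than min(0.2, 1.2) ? Yes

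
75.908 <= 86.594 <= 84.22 False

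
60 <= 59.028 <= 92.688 False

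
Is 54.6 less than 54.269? No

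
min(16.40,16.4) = 16.40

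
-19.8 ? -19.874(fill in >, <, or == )>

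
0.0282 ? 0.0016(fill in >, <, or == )>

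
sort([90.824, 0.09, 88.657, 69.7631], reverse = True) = [90.824, 88.657, 69.7631, 0.09]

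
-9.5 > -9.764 True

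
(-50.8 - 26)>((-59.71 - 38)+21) False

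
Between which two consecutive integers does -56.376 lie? -57 and -56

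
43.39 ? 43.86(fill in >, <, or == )<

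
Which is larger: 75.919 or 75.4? 75.919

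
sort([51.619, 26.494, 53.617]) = [26.494, 51.619, 53.617]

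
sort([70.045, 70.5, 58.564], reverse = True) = [70.5, 70.045, 58.564]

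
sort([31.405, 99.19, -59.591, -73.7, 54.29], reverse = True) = [99.19, 54.29, 31.405, -59.591, -73.7]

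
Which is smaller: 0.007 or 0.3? 0.007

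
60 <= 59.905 False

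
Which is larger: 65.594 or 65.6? 65.6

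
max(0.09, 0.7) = 0.7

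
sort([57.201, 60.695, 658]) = [57.201, 60.695, 658]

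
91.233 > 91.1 True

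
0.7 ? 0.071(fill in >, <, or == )>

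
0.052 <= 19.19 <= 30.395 True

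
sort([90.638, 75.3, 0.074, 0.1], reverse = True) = [90.638, 75.3, 0.1, 0.074]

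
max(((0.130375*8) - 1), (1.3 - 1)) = 0.3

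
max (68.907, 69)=69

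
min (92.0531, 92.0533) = 92.0531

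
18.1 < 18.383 True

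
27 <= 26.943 False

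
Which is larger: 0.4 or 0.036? 0.4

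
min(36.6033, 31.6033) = 31.6033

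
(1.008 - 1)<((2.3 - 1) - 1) True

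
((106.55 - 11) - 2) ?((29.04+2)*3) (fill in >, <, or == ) >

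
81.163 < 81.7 True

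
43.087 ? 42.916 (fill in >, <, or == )>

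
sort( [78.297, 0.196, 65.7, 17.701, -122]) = [-122, 0.196, 17.701, 65.7, 78.297]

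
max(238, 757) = 757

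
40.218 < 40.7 True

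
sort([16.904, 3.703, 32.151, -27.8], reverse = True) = [32.151, 16.904, 3.703, -27.8]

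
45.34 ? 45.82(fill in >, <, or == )<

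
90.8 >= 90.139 True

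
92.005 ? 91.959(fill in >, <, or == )>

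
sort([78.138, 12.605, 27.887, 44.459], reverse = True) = [78.138, 44.459, 27.887, 12.605]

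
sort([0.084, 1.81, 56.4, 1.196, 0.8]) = [0.084, 0.8, 1.196, 1.81, 56.4]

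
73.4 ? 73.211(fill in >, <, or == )>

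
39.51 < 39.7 True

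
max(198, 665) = 665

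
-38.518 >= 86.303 False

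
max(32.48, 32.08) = 32.48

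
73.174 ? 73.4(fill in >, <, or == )<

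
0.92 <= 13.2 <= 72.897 True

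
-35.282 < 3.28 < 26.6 True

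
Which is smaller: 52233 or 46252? 46252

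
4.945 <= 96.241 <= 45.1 False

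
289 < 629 True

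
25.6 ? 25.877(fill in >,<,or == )<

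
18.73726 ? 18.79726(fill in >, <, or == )<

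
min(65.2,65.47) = 65.2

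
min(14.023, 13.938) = 13.938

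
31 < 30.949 False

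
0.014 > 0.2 False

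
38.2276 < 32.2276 False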